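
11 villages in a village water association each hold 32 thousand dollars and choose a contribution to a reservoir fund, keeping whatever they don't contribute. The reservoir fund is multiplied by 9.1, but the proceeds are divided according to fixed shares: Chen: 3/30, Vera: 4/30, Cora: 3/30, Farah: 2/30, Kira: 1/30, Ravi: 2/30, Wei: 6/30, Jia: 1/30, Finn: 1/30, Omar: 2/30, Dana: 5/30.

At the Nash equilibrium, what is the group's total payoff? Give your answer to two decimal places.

Player j's private return per contributed unit is 9.1 × (j's share). Contributing is weakly dominant for j when that share is at least 1/9.1 = 0.1099, and contributing 0 is dominant otherwise.
The shares above 0.1099 belong to Vera, Wei and Dana, contributing 32 each; the remaining 8 contribute 0. Total contributed: 96.
The reservoir fund pays out 9.1 × 96 = 873.60 in total (split across the unequal shares, but the aggregate is all that matters for the group sum).
The 8 free-riders keep 32 each, adding 256. Group total = 256 + 873.60 = 1129.60.

1129.60 thousand dollars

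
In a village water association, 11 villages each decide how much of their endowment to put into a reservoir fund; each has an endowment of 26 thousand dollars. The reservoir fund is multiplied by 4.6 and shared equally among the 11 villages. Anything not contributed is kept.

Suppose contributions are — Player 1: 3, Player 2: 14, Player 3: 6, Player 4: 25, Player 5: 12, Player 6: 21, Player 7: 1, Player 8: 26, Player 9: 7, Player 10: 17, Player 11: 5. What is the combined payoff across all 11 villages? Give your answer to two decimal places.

779.20 thousand dollars

Total contributed: 3 + 14 + 6 + 25 + 12 + 21 + 1 + 26 + 7 + 17 + 5 = 137; total kept: 11 × 26 − 137 = 149.
The reservoir fund pays out 4.6 × 137 = 630.20 in aggregate.
Group total = 149 + 630.20 = 779.20.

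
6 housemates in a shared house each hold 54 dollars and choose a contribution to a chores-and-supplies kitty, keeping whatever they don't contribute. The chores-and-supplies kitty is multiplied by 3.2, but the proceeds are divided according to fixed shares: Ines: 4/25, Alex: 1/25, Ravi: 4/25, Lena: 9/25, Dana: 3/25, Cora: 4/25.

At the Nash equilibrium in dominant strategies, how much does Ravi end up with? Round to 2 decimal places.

81.65 dollars

A player with share s gets back 3.2·s per unit contributed, so full contribution is dominant for anyone with s > 1/3.2 = 0.3125 and zero contribution is dominant for anyone below.
Only Lena (9/25) clears that bar, contributing 54; the remaining 5 contribute 0. Total contributed: 54.
Ravi keeps 54 and receives 3.2 × 54 × 4/25 = 27.65 from the chores-and-supplies kitty, for a payoff of 81.65.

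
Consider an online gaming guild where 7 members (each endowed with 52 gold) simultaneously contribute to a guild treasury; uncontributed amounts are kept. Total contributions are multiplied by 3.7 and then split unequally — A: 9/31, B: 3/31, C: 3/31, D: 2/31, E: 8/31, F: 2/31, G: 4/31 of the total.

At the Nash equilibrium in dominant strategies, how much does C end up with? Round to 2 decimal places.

70.62 gold

A player with share s gets back 3.7·s per unit contributed, so full contribution is dominant for anyone with s > 1/3.7 = 0.2703 and zero contribution is dominant for anyone below.
The only share above 0.2703 is A's 9/31, contributing 52; the remaining 6 contribute 0. Total contributed: 52.
C keeps 52 and receives 3.7 × 52 × 3/31 = 18.62 from the guild treasury, for a payoff of 70.62.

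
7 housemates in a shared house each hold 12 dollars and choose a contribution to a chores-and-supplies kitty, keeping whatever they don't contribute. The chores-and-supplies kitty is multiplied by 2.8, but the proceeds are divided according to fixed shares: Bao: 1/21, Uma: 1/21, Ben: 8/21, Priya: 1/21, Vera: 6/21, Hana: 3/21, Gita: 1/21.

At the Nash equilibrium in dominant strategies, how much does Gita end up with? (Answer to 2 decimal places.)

Each unit j contributes comes back to j as 2.8 × (j's share), so j prefers to contribute only if that share exceeds 1/2.8 = 0.3571; otherwise keeping the unit dominates.
Only Ben (8/21) clears that bar, contributing 12; the remaining 6 contribute 0. Total contributed: 12.
Gita keeps 12 and receives 2.8 × 12 × 1/21 = 1.60 from the chores-and-supplies kitty, for a payoff of 13.60.

13.60 dollars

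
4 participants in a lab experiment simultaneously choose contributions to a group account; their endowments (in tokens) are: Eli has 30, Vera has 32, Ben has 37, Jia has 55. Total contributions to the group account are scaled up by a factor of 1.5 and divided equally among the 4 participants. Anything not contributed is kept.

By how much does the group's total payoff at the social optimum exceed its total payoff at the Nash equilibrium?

77.00 tokens

The private return per contributed unit is 1.5/4 = 0.3750 < 1 for every player regardless of endowment, so the Nash equilibrium is zero contribution and the group total is Σ E_j = 30 + 32 + 37 + 55 = 154.
Each contributed unit returns 1.500 to the group, so the social optimum is full contribution by everyone: group total = 1.500 × 154 = 231.00.
Efficiency loss = (1.500 − 1) × 154 = 77.00.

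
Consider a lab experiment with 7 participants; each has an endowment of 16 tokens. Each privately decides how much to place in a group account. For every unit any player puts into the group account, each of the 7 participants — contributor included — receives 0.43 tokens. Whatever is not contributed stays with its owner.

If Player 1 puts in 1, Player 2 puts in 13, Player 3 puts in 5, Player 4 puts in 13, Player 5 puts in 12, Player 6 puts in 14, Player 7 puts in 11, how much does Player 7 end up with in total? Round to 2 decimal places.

Total contributed: 1 + 13 + 5 + 13 + 12 + 14 + 11 = 69.
Each receives 0.43 × 69 = 29.67 from the group account.
Player 7 keeps 16 − 11 = 5, so Player 7's payoff is 5 + 29.67 = 34.67.

34.67 tokens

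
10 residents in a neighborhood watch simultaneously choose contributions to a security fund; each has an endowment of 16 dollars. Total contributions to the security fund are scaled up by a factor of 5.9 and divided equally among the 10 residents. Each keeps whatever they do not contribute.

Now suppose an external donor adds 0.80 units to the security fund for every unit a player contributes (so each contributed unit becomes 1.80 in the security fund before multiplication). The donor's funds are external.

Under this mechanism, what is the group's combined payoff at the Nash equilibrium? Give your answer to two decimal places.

1699.20 dollars

Under the mechanism each unit contributed yields 5.9 × 1.80 / 10 = 1.0620 back to its contributor per unit of net cost, which exceeds 1, making full contribution the dominant choice for everyone.
So the Nash equilibrium is full contribution by all 10; the group earns 5.9 × 1.80 × 160 = 1699.20.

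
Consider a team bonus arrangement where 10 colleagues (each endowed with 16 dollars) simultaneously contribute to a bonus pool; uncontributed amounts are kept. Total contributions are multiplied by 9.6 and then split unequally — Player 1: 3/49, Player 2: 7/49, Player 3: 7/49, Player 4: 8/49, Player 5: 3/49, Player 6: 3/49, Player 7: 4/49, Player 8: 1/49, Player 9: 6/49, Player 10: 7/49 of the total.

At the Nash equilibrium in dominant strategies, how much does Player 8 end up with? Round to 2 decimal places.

Player j's private return per contributed unit is 9.6 × (j's share). Contributing is weakly dominant for j when that share is at least 1/9.6 = 0.1042, and contributing 0 is dominant otherwise.
Player 2, Player 3, Player 4, Player 9 and Player 10 are above the threshold, contributing 16 each; the remaining 5 contribute 0. Total contributed: 80.
Player 8 keeps 16 and receives 9.6 × 80 × 1/49 = 15.67 from the bonus pool, for a payoff of 31.67.

31.67 dollars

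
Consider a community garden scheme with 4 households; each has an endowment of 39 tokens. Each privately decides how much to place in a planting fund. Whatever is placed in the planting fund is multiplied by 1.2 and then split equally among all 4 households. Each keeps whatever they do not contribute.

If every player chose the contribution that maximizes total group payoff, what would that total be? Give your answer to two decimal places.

187.20 tokens

Each contributed unit returns 1.200 to the group as a whole (0.3000 to each of 4 players), which exceeds 1, so the social optimum is full contribution: group total = 1.200 × 156 = 187.20.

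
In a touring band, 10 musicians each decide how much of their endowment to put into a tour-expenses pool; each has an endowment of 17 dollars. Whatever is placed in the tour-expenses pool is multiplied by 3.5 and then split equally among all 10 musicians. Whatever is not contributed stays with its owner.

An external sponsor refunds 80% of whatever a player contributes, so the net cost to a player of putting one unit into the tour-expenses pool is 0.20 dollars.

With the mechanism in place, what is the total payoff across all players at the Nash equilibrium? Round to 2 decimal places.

731.00 dollars

The effective private return per unit is now (3.5/10) / 0.20 = 1.7500 > 1, so every player's dominant strategy flips to full contribution.
At the Nash equilibrium everyone contributes 17. Group total payoff = 10 × (17 × 0.80 + 3.5 × 17) = 731.00.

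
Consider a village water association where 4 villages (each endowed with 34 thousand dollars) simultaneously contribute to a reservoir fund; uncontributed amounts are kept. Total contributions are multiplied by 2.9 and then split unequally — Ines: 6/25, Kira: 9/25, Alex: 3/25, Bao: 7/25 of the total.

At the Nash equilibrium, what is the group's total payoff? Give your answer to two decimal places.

200.60 thousand dollars

Player j's private return per contributed unit is 2.9 × (j's share). Contributing is weakly dominant for j when that share is at least 1/2.9 = 0.3448, and contributing 0 is dominant otherwise.
The only share above 0.3448 is Kira's 9/25, contributing 34; the remaining 3 contribute 0. Total contributed: 34.
The reservoir fund pays out 2.9 × 34 = 98.60 in total (split across the unequal shares, but the aggregate is all that matters for the group sum).
The 3 free-riders keep 34 each, adding 102. Group total = 102 + 98.60 = 200.60.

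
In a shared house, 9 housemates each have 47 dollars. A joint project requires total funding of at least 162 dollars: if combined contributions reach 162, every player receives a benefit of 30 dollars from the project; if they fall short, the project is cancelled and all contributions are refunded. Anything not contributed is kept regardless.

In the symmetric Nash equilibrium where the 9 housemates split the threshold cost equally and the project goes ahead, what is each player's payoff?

Equal share of the threshold: 162/9 = 18.
At this profile no one gains by cutting their contribution: any cut drops the total below 162, the project is cancelled, contributions are refunded, and the deviator ends with 47, which is less than 47 − 18 + 30 = 59. Contributing more than 18 just wastes the excess. So contributing exactly 18 is a best response.
Each player's payoff: 47 − 18 + 30 = 59.

59 dollars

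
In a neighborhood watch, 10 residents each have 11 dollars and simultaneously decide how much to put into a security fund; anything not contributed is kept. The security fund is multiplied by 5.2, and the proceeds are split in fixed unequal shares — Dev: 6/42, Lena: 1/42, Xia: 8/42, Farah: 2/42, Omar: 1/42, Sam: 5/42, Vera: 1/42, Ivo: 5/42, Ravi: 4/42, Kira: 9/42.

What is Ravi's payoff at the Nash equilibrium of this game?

Player j's private return per contributed unit is 5.2 × (j's share). Contributing is weakly dominant for j when that share is at least 1/5.2 = 0.1923, and contributing 0 is dominant otherwise.
Only Kira (9/42) clears that bar, contributing 11; the remaining 9 contribute 0. Total contributed: 11.
Ravi keeps 11 and receives 5.2 × 11 × 4/42 = 5.45 from the security fund, for a payoff of 16.45.

16.45 dollars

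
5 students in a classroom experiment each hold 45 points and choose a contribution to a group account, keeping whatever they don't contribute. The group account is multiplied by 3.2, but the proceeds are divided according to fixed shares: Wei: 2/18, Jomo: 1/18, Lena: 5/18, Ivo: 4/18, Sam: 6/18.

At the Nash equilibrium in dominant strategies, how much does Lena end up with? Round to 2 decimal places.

85.00 points

Each unit j contributes comes back to j as 3.2 × (j's share), so j prefers to contribute only if that share exceeds 1/3.2 = 0.3125; otherwise keeping the unit dominates.
Sam alone (share 6/18) is above the threshold, contributing 45; the remaining 4 contribute 0. Total contributed: 45.
Lena keeps 45 and receives 3.2 × 45 × 5/18 = 40.00 from the group account, for a payoff of 85.00.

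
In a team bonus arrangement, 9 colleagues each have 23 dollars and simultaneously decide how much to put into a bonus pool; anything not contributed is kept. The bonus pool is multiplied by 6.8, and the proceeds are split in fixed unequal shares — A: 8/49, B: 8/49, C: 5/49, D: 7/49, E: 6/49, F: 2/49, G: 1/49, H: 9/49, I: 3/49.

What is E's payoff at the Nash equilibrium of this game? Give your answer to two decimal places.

80.45 dollars

A player with share s gets back 6.8·s per unit contributed, so full contribution is dominant for anyone with s > 1/6.8 = 0.1471 and zero contribution is dominant for anyone below.
A, B and H clear that bar, contributing 23 each; the remaining 6 contribute 0. Total contributed: 69.
E keeps 23 and receives 6.8 × 69 × 6/49 = 57.45 from the bonus pool, for a payoff of 80.45.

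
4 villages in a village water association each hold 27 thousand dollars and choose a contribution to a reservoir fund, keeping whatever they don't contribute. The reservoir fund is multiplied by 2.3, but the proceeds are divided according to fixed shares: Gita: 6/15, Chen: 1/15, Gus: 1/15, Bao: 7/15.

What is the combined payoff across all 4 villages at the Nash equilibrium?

143.10 thousand dollars

Player j's private return per contributed unit is 2.3 × (j's share). Contributing is weakly dominant for j when that share is at least 1/2.3 = 0.4348, and contributing 0 is dominant otherwise.
Bao alone (share 7/15) is above the threshold, contributing 27; the remaining 3 contribute 0. Total contributed: 27.
The reservoir fund pays out 2.3 × 27 = 62.10 in total (split across the unequal shares, but the aggregate is all that matters for the group sum).
The 3 free-riders keep 27 each, adding 81. Group total = 81 + 62.10 = 143.10.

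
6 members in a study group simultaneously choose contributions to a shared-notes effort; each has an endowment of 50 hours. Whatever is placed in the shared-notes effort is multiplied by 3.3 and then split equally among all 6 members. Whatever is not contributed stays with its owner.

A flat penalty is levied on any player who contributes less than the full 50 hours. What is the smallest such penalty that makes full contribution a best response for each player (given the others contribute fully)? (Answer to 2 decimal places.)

Given the others contribute fully, the best deviation is to contribute 0 (any partial contribution still incurs the fine and gives up units whose private return 0.5500 is below 1).
Deviating from 50 to 0 saves 50 hours but forfeits the deviator's share of the drop in the shared-notes effort: 3.3/6 × 50 = 27.50.
So the deviation gain is 50 − 27.50 = 22.50, and the fine must be at least 22.50 hours to wipe it out.

22.50 hours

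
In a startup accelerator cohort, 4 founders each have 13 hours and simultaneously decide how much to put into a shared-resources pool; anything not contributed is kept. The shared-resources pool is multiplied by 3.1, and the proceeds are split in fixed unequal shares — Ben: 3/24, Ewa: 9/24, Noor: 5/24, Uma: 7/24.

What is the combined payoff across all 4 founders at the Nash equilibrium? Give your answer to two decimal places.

A player with share s gets back 3.1·s per unit contributed, so full contribution is dominant for anyone with s > 1/3.1 = 0.3226 and zero contribution is dominant for anyone below.
Ewa alone (share 9/24) is above the threshold, contributing 13; the remaining 3 contribute 0. Total contributed: 13.
The shared-resources pool pays out 3.1 × 13 = 40.30 in total (split across the unequal shares, but the aggregate is all that matters for the group sum).
The 3 free-riders keep 13 each, adding 39. Group total = 39 + 40.30 = 79.30.

79.30 hours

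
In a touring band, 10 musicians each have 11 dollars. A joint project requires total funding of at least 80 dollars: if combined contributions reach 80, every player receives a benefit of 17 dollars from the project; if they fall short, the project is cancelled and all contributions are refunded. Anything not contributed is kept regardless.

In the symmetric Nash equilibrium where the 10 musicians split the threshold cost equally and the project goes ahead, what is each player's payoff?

20 dollars

Equal share of the threshold: 80/10 = 8.
At this profile no one gains by cutting their contribution: any cut drops the total below 80, the project is cancelled, contributions are refunded, and the deviator ends with 11, which is less than 11 − 8 + 17 = 20. Contributing more than 8 just wastes the excess. So contributing exactly 8 is a best response.
Each player's payoff: 11 − 8 + 17 = 20.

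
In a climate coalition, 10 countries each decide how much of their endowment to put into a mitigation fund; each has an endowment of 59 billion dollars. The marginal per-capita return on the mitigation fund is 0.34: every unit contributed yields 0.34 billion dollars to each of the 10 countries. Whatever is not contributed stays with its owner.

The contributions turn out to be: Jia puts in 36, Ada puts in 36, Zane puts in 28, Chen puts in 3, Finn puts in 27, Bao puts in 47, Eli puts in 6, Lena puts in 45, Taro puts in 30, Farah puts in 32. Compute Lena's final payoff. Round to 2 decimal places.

112.60 billion dollars

Total contributed: 36 + 36 + 28 + 3 + 27 + 47 + 6 + 45 + 30 + 32 = 290.
Each receives 0.34 × 290 = 98.60 from the mitigation fund.
Lena keeps 59 − 45 = 14, so Lena's payoff is 14 + 98.60 = 112.60.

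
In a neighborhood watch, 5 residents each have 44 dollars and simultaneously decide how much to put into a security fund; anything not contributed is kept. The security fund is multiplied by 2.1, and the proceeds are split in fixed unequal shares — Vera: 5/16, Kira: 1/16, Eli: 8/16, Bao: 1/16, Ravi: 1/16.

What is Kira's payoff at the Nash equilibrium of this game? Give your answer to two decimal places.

Player j's private return per contributed unit is 2.1 × (j's share). Contributing is weakly dominant for j when that share is at least 1/2.1 = 0.4762, and contributing 0 is dominant otherwise.
Only Eli (8/16) clears that bar, contributing 44; the remaining 4 contribute 0. Total contributed: 44.
Kira keeps 44 and receives 2.1 × 44 × 1/16 = 5.78 from the security fund, for a payoff of 49.78.

49.78 dollars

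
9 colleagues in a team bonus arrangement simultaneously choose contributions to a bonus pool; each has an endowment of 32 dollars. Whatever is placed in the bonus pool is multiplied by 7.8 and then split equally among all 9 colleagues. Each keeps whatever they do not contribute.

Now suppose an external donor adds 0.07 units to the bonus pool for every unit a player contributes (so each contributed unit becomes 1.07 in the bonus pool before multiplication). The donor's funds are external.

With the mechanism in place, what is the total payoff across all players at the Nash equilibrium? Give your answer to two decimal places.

Even with the mechanism, each unit contributed returns only 7.8 × 1.07 / 9 = 0.9273 per unit of net cost, so contributing nothing is still dominant.
Everyone keeps their endowment and the group total is 9 × 32 = 288.

288.00 dollars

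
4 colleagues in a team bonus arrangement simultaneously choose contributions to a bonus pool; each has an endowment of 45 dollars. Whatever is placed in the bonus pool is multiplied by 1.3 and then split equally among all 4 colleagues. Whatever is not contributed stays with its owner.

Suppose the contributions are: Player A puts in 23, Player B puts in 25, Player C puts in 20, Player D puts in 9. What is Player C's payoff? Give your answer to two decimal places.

50.03 dollars

Total contributed: 23 + 25 + 20 + 9 = 77.
Each receives 1.3 × 77 / 4 = 25.03 from the bonus pool.
Player C keeps 45 − 20 = 25, so Player C's payoff is 25 + 25.03 = 50.03.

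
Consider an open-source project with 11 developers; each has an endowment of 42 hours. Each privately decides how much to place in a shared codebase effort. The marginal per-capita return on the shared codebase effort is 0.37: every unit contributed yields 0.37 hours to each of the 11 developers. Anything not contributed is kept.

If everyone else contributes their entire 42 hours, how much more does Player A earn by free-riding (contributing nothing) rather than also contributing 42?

Switching from a contribution of 42 to 0 lets Player A keep an extra 42 hours, but lowers the shared codebase effort by 42, which costs Player A their own share of that drop: 0.37 × 42 = 15.54.
Net gain = 42 − 15.54 = 26.46. The private return per contributed unit (0.37) is below 1, so free-riding is indeed the best response regardless of what the others do.

26.46 hours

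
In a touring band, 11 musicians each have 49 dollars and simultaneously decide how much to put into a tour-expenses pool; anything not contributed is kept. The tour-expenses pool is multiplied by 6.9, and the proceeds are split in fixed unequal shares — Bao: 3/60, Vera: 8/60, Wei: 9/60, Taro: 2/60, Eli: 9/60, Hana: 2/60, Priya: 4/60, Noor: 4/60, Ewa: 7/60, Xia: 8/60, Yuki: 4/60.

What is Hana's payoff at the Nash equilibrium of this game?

A player with share s gets back 6.9·s per unit contributed, so full contribution is dominant for anyone with s > 1/6.9 = 0.1449 and zero contribution is dominant for anyone below.
Wei and Eli are above the threshold, contributing 49 each; the remaining 9 contribute 0. Total contributed: 98.
Hana keeps 49 and receives 6.9 × 98 × 2/60 = 22.54 from the tour-expenses pool, for a payoff of 71.54.

71.54 dollars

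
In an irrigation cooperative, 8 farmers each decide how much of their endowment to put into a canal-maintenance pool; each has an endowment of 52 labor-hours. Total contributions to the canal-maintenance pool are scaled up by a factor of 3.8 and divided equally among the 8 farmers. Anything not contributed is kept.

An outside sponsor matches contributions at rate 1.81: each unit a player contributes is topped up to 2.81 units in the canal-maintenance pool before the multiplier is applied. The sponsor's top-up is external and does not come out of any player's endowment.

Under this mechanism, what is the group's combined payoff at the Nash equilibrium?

With the mechanism, a contributed unit returns 3.8 × 2.81 / 8 = 1.3348 per unit of net cost to the contributor — now above 1 — so contributing fully is weakly dominant for every player.
So the Nash equilibrium is full contribution by all 8; the group earns 3.8 × 2.81 × 416 = 4442.05.

4442.05 labor-hours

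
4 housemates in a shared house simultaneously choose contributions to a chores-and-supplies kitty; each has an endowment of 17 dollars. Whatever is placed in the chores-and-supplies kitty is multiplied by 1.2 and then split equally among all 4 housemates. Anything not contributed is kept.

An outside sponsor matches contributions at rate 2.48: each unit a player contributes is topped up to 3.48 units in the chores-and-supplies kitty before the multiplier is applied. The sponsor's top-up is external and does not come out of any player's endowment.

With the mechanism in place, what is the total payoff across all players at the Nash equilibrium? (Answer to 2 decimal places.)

283.97 dollars

The effective private return per unit is now 1.2 × 3.48 / 4 = 1.0440 > 1, so every player's dominant strategy flips to full contribution.
At the Nash equilibrium everyone contributes 17. Group total payoff = 1.2 × 3.48 × 68 = 283.97.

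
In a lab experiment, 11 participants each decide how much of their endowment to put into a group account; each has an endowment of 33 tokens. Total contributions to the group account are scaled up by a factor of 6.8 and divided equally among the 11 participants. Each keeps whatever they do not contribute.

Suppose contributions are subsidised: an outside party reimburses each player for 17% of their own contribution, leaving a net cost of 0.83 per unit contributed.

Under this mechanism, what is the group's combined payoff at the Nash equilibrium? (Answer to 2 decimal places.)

With the mechanism, a contributed unit returns (6.8/11) / 0.83 = 0.7448 per unit of net cost — still below 1 — so contributing 0 remains dominant for every player.
At the Nash equilibrium no one contributes; group total payoff = 11 × 33 = 363.

363.00 tokens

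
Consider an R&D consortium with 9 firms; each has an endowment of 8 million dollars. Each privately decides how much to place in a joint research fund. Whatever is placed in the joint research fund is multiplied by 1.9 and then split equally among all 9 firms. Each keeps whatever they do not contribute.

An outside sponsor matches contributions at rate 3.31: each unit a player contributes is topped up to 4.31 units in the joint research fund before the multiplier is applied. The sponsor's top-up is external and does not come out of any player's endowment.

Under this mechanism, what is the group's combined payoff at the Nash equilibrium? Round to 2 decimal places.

72.00 million dollars

Even with the mechanism, each unit contributed returns only 1.9 × 4.31 / 9 = 0.9099 per unit of net cost, so contributing nothing is still dominant.
At the Nash equilibrium no one contributes; group total payoff = 9 × 8 = 72.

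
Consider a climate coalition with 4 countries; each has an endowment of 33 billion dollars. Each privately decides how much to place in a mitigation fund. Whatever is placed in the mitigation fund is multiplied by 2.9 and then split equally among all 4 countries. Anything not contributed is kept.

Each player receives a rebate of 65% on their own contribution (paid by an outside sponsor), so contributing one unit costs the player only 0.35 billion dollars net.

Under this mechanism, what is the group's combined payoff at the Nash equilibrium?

468.60 billion dollars

The effective private return per unit is now (2.9/4) / 0.35 = 2.0714 > 1, so every player's dominant strategy flips to full contribution.
So the Nash equilibrium is full contribution by all 4; the group earns 4 × (33 × 0.65 + 2.9 × 33) = 468.60.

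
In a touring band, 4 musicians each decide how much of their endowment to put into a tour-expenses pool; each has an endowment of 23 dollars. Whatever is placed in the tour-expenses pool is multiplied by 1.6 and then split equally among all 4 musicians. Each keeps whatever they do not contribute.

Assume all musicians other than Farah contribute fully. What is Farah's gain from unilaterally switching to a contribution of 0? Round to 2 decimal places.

13.80 dollars

Switching from a contribution of 23 to 0 lets Farah keep an extra 23 dollars, but lowers the tour-expenses pool by 23, which costs Farah their own share of that drop: 1.6/4 × 23 = 9.20.
Net gain = 23 − 9.20 = 13.80. The private return per contributed unit (0.4000) is below 1, so free-riding is indeed the best response regardless of what the others do.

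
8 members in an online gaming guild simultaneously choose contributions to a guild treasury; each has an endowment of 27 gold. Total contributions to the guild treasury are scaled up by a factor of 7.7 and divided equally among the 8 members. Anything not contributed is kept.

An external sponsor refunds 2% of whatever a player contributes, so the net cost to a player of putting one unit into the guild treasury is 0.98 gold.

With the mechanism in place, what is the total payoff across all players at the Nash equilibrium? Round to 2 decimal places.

216.00 gold

The effective private return is (7.7/8) / 0.98 = 0.9821, which is still under 1, so the mechanism doesn't change anyone's dominant strategy: zero contribution.
Everyone keeps their endowment and the group total is 8 × 27 = 216.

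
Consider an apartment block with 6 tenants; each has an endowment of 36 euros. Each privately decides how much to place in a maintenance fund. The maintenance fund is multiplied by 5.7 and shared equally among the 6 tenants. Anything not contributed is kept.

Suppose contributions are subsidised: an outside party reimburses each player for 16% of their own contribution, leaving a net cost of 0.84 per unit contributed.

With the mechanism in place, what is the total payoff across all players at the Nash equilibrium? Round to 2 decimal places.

1265.76 euros

The effective private return per unit is now (5.7/6) / 0.84 = 1.1310 > 1, so every player's dominant strategy flips to full contribution.
At the Nash equilibrium everyone contributes 36. Group total payoff = 6 × (36 × 0.16 + 5.7 × 36) = 1265.76.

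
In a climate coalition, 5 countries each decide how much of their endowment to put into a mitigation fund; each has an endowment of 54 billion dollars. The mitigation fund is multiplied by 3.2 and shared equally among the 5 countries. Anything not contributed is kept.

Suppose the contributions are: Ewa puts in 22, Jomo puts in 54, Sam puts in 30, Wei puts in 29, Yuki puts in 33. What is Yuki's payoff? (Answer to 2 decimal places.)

128.52 billion dollars

Total contributed: 22 + 54 + 30 + 29 + 33 = 168.
Each receives 3.2 × 168 / 5 = 107.52 from the mitigation fund.
Yuki keeps 54 − 33 = 21, so Yuki's payoff is 21 + 107.52 = 128.52.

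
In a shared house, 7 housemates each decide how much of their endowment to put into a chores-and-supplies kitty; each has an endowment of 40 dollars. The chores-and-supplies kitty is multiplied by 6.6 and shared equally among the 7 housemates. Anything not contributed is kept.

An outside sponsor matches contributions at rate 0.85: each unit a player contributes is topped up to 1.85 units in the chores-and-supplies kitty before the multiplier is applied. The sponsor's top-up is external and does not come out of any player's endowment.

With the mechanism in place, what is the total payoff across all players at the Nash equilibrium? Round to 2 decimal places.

Under the mechanism each unit contributed yields 6.6 × 1.85 / 7 = 1.7443 back to its contributor per unit of net cost, which exceeds 1, making full contribution the dominant choice for everyone.
At the Nash equilibrium everyone contributes 40. Group total payoff = 6.6 × 1.85 × 280 = 3418.80.

3418.80 dollars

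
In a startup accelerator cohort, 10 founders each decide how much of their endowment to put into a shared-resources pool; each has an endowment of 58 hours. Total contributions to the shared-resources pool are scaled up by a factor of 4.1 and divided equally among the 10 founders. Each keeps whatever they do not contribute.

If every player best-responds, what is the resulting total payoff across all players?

Each contributed unit returns 4.1/10 = 0.4100 to its contributor — below 1 — so contributing 0 is dominant for every player. At the Nash equilibrium everyone keeps their 58, and the group total is 10 × 58 = 580.

580.00 hours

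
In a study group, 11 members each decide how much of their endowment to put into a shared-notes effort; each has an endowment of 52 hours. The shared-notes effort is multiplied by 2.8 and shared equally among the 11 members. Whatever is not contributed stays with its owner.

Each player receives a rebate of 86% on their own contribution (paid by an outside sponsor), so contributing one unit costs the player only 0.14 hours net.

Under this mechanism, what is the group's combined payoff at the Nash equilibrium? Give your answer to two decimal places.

The effective private return per unit is now (2.8/11) / 0.14 = 1.8182 > 1, so every player's dominant strategy flips to full contribution.
At the Nash equilibrium everyone contributes 52. Group total payoff = 11 × (52 × 0.86 + 2.8 × 52) = 2093.52.

2093.52 hours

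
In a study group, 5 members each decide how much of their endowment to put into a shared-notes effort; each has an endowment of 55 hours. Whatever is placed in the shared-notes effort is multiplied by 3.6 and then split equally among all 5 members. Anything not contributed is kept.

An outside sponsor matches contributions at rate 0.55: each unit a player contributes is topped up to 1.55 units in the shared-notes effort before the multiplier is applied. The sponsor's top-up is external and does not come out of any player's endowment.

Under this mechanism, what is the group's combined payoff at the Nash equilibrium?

The effective private return per unit is now 3.6 × 1.55 / 5 = 1.1160 > 1, so every player's dominant strategy flips to full contribution.
So the Nash equilibrium is full contribution by all 5; the group earns 3.6 × 1.55 × 275 = 1534.50.

1534.50 hours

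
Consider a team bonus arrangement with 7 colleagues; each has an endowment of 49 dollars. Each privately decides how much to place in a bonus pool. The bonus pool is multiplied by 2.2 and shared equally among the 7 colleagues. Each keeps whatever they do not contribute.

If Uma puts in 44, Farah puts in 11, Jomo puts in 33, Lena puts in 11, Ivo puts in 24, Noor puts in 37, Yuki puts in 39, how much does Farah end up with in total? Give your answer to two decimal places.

Total contributed: 44 + 11 + 33 + 11 + 24 + 37 + 39 = 199.
Each receives 2.2 × 199 / 7 = 62.54 from the bonus pool.
Farah keeps 49 − 11 = 38, so Farah's payoff is 38 + 62.54 = 100.54.

100.54 dollars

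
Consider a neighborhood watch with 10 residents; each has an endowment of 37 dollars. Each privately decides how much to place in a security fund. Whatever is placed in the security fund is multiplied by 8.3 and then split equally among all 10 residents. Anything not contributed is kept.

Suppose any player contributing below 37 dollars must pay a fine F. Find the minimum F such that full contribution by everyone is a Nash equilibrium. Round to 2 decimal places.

Given the others contribute fully, the best deviation is to contribute 0 (any partial contribution still incurs the fine and gives up units whose private return 0.8300 is below 1).
Deviating from 37 to 0 saves 37 dollars but forfeits the deviator's share of the drop in the security fund: 8.3/10 × 37 = 30.71.
So the deviation gain is 37 − 30.71 = 6.29, and the fine must be at least 6.29 dollars to wipe it out.

6.29 dollars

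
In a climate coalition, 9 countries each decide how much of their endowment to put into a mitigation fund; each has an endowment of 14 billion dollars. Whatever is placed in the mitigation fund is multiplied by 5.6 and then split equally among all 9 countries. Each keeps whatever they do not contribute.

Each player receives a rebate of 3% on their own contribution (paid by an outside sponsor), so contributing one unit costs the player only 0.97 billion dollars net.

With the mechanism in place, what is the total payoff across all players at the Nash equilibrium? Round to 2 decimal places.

The effective private return is (5.6/9) / 0.97 = 0.6415, which is still under 1, so the mechanism doesn't change anyone's dominant strategy: zero contribution.
At the Nash equilibrium no one contributes; group total payoff = 9 × 14 = 126.

126.00 billion dollars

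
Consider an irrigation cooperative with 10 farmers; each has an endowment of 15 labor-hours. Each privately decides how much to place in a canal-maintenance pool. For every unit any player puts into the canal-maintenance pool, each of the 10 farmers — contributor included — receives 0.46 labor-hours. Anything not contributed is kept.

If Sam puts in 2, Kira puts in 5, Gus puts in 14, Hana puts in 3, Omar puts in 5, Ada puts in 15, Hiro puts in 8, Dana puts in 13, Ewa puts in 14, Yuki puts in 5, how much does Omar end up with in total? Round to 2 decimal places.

48.64 labor-hours

Total contributed: 2 + 5 + 14 + 3 + 5 + 15 + 8 + 13 + 14 + 5 = 84.
Each receives 0.46 × 84 = 38.64 from the canal-maintenance pool.
Omar keeps 15 − 5 = 10, so Omar's payoff is 10 + 38.64 = 48.64.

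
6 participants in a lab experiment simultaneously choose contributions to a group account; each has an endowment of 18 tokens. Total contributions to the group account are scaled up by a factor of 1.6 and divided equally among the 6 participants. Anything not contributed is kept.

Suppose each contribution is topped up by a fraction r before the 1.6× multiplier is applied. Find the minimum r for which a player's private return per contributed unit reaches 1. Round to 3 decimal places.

With matching at rate r, one contributed unit becomes (1 + r) in the group account and returns 1.6 × (1 + r) / 6 to the contributor.
Setting this equal to 1: 1 + r = 6/1.6 = 3.7500.
So the minimum matching rate is r = 3.7500 − 1 = 2.750.

2.750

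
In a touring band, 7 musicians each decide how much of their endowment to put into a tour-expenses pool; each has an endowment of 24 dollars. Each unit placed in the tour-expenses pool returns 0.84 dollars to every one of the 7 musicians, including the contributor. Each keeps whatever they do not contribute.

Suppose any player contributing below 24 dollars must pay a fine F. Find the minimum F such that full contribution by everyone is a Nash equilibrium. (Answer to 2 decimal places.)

3.84 dollars

Given the others contribute fully, the best deviation is to contribute 0 (any partial contribution still incurs the fine and gives up units whose private return 0.84 is below 1).
Deviating from 24 to 0 saves 24 dollars but forfeits the deviator's share of the drop in the tour-expenses pool: 0.84 × 24 = 20.16.
So the deviation gain is 24 − 20.16 = 3.84, and the fine must be at least 3.84 dollars to wipe it out.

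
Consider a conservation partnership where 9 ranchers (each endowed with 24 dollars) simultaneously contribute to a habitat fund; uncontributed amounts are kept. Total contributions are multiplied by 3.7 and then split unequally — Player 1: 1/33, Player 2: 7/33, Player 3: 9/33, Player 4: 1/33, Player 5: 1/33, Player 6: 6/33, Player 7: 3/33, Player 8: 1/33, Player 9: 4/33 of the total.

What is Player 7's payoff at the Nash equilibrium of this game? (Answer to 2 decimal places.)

32.07 dollars

A player with share s gets back 3.7·s per unit contributed, so full contribution is dominant for anyone with s > 1/3.7 = 0.2703 and zero contribution is dominant for anyone below.
The only share above 0.2703 is Player 3's 9/33, contributing 24; the remaining 8 contribute 0. Total contributed: 24.
Player 7 keeps 24 and receives 3.7 × 24 × 3/33 = 8.07 from the habitat fund, for a payoff of 32.07.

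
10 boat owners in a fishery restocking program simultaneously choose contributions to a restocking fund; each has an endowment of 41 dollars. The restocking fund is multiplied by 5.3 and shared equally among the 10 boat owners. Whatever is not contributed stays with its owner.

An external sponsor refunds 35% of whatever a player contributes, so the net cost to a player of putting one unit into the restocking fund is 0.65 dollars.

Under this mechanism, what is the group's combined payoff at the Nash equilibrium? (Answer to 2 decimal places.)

The effective private return is (5.3/10) / 0.65 = 0.8154, which is still under 1, so the mechanism doesn't change anyone's dominant strategy: zero contribution.
Everyone keeps their endowment and the group total is 10 × 41 = 410.

410.00 dollars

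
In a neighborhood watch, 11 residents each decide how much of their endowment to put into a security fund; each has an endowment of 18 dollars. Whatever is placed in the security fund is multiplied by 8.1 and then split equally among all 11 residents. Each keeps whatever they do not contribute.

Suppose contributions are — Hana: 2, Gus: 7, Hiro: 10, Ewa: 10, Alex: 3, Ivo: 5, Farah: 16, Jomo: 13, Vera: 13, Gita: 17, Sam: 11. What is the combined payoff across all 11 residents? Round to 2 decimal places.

Total contributed: 2 + 7 + 10 + 10 + 3 + 5 + 16 + 13 + 13 + 17 + 11 = 107; total kept: 11 × 18 − 107 = 91.
The security fund pays out 8.1 × 107 = 866.70 in aggregate.
Group total = 91 + 866.70 = 957.70.

957.70 dollars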